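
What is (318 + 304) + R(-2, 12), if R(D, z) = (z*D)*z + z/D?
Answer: 328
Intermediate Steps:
R(D, z) = D*z² + z/D (R(D, z) = (D*z)*z + z/D = D*z² + z/D)
(318 + 304) + R(-2, 12) = (318 + 304) + (-2*12² + 12/(-2)) = 622 + (-2*144 + 12*(-½)) = 622 + (-288 - 6) = 622 - 294 = 328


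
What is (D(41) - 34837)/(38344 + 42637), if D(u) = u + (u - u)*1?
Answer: -34796/80981 ≈ -0.42968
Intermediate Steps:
D(u) = u (D(u) = u + 0*1 = u + 0 = u)
(D(41) - 34837)/(38344 + 42637) = (41 - 34837)/(38344 + 42637) = -34796/80981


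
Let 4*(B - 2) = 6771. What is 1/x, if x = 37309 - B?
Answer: 4/142457 ≈ 2.8079e-5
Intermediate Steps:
B = 6779/4 (B = 2 + (¼)*6771 = 2 + 6771/4 = 6779/4 ≈ 1694.8)
x = 142457/4 (x = 37309 - 1*6779/4 = 37309 - 6779/4 = 142457/4 ≈ 35614.)
1/x = 1/(142457/4) = 4/142457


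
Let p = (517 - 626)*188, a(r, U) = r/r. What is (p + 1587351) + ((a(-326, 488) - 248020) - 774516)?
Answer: 544324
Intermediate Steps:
a(r, U) = 1
p = -20492 (p = -109*188 = -20492)
(p + 1587351) + ((a(-326, 488) - 248020) - 774516) = (-20492 + 1587351) + ((1 - 248020) - 774516) = 1566859 + (-248019 - 774516) = 1566859 - 1022535 = 544324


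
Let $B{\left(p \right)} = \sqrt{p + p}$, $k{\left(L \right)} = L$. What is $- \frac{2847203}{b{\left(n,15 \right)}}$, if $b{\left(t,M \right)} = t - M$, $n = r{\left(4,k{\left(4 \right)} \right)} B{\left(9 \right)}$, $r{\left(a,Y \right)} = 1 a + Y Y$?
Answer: $- \frac{2847203}{465} - \frac{11388812 \sqrt{2}}{465} \approx -40760.0$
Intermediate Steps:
$B{\left(p \right)} = \sqrt{2} \sqrt{p}$ ($B{\left(p \right)} = \sqrt{2 p} = \sqrt{2} \sqrt{p}$)
$r{\left(a,Y \right)} = a + Y^{2}$
$n = 60 \sqrt{2}$ ($n = \left(4 + 4^{2}\right) \sqrt{2} \sqrt{9} = \left(4 + 16\right) \sqrt{2} \cdot 3 = 20 \cdot 3 \sqrt{2} = 60 \sqrt{2} \approx 84.853$)
$- \frac{2847203}{b{\left(n,15 \right)}} = - \frac{2847203}{60 \sqrt{2} - 15} = - \frac{2847203}{-15 + 60 \sqrt{2}}$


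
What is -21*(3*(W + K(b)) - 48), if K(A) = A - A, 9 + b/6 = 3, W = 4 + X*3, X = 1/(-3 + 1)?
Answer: 1701/2 ≈ 850.50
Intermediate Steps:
X = -1/2 (X = 1/(-2) = -1/2 ≈ -0.50000)
W = 5/2 (W = 4 - 1/2*3 = 4 - 3/2 = 5/2 ≈ 2.5000)
b = -36 (b = -54 + 6*3 = -54 + 18 = -36)
K(A) = 0
-21*(3*(W + K(b)) - 48) = -21*(3*(5/2 + 0) - 48) = -21*(3*(5/2) - 48) = -21*(15/2 - 48) = -21*(-81/2) = 1701/2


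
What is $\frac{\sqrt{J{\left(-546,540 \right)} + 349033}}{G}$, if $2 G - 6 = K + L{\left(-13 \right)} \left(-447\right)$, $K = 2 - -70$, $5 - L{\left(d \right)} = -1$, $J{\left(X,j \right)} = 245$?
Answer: $- \frac{\sqrt{349278}}{1302} \approx -0.45392$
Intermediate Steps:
$L{\left(d \right)} = 6$ ($L{\left(d \right)} = 5 - -1 = 5 + 1 = 6$)
$K = 72$ ($K = 2 + 70 = 72$)
$G = -1302$ ($G = 3 + \frac{72 + 6 \left(-447\right)}{2} = 3 + \frac{72 - 2682}{2} = 3 + \frac{1}{2} \left(-2610\right) = 3 - 1305 = -1302$)
$\frac{\sqrt{J{\left(-546,540 \right)} + 349033}}{G} = \frac{\sqrt{245 + 349033}}{-1302} = \sqrt{349278} \left(- \frac{1}{1302}\right) = - \frac{\sqrt{349278}}{1302}$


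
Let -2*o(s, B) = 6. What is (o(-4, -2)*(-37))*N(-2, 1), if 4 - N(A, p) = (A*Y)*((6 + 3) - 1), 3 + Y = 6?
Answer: 5772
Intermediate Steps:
Y = 3 (Y = -3 + 6 = 3)
o(s, B) = -3 (o(s, B) = -1/2*6 = -3)
N(A, p) = 4 - 24*A (N(A, p) = 4 - A*3*((6 + 3) - 1) = 4 - 3*A*(9 - 1) = 4 - 3*A*8 = 4 - 24*A)
(o(-4, -2)*(-37))*N(-2, 1) = (-3*(-37))*(4 - 24*(-2)) = 111*(4 + 48) = 111*52 = 5772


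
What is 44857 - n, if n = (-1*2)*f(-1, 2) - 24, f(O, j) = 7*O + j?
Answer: 44871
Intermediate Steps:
f(O, j) = j + 7*O
n = -14 (n = (-1*2)*(2 + 7*(-1)) - 24 = -2*(2 - 7) - 24 = -2*(-5) - 24 = 10 - 24 = -14)
44857 - n = 44857 - 1*(-14) = 44857 + 14 = 44871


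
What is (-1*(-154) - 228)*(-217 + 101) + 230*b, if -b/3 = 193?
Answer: -124586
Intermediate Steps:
b = -579 (b = -3*193 = -579)
(-1*(-154) - 228)*(-217 + 101) + 230*b = (-1*(-154) - 228)*(-217 + 101) + 230*(-579) = (154 - 228)*(-116) - 133170 = -74*(-116) - 133170 = 8584 - 133170 = -124586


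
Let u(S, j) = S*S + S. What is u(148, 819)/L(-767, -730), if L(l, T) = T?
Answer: -11026/365 ≈ -30.208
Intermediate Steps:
u(S, j) = S + S² (u(S, j) = S² + S = S + S²)
u(148, 819)/L(-767, -730) = (148*(1 + 148))/(-730) = (148*149)*(-1/730) = 22052*(-1/730) = -11026/365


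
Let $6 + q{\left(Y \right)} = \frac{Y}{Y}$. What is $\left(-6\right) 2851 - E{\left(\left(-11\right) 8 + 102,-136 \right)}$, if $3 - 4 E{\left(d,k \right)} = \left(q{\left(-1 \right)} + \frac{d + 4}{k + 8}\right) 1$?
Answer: $- \frac{4379657}{256} \approx -17108.0$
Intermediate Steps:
$q{\left(Y \right)} = -5$ ($q{\left(Y \right)} = -6 + \frac{Y}{Y} = -6 + 1 = -5$)
$E{\left(d,k \right)} = 2 - \frac{4 + d}{4 \left(8 + k\right)}$ ($E{\left(d,k \right)} = \frac{3}{4} - \frac{\left(-5 + \frac{d + 4}{k + 8}\right) 1}{4} = \frac{3}{4} - \frac{\left(-5 + \frac{4 + d}{8 + k}\right) 1}{4} = \frac{3}{4} - \frac{-5 + \frac{4 + d}{8 + k}}{4} = \frac{3}{4} - \left(- \frac{5}{4} + \frac{4 + d}{4 \left(8 + k\right)}\right) = 2 - \frac{4 + d}{4 \left(8 + k\right)}$)
$\left(-6\right) 2851 - E{\left(\left(-11\right) 8 + 102,-136 \right)} = \left(-6\right) 2851 - \frac{60 - \left(\left(-11\right) 8 + 102\right) + 8 \left(-136\right)}{4 \left(8 - 136\right)} = -17106 - \frac{60 - \left(-88 + 102\right) - 1088}{4 \left(-128\right)} = -17106 - \frac{1}{4} \left(- \frac{1}{128}\right) \left(60 - 14 - 1088\right) = -17106 - \frac{1}{4} \left(- \frac{1}{128}\right) \left(-1042\right) = -17106 - \frac{521}{256} = - \frac{4379657}{256}$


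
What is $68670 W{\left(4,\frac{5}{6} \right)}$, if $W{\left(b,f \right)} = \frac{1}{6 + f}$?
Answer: $\frac{412020}{41} \approx 10049.0$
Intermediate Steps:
$68670 W{\left(4,\frac{5}{6} \right)} = \frac{68670}{6 + \frac{5}{6}} = \frac{68670}{\frac{41}{6}} = 68670 \cdot \frac{6}{41} = \frac{412020}{41}$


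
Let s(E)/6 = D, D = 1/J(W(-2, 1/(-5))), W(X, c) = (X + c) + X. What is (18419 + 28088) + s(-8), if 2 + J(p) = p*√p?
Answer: 453953327/9761 + 630*I*√105/9761 ≈ 46507.0 + 0.66136*I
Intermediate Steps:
W(X, c) = c + 2*X
J(p) = -2 + p^(3/2) (J(p) = -2 + p*√p = -2 + p^(3/2))
D = 1/(-2 - 21*I*√105/25) (D = 1/(-2 + (1/(-5) + 2*(-2))^(3/2)) = 1/(-2 + (-⅕ - 4)^(3/2)) = 1/(-2 + (-21/5)^(3/2)) = 1/(-2 - 21*I*√105/25) ≈ -0.025612 + 0.11023*I)
s(E) = -1500/9761 + 630*I*√105/9761 (s(E) = 6*(-250/9761 + 105*I*√105/9761) = -1500/9761 + 630*I*√105/9761)
(18419 + 28088) + s(-8) = (18419 + 28088) + (-1500/9761 + 630*I*√105/9761) = 46507 + (-1500/9761 + 630*I*√105/9761) = 453953327/9761 + 630*I*√105/9761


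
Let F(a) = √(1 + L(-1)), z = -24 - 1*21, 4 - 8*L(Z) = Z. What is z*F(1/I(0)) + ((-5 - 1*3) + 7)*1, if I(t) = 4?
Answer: -1 - 45*√26/4 ≈ -58.364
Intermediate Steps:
L(Z) = ½ - Z/8
z = -45 (z = -24 - 21 = -45)
F(a) = √26/4 (F(a) = √(1 + (½ - ⅛*(-1))) = √(1 + (½ + ⅛)) = √(1 + 5/8) = √(13/8) = √26/4)
z*F(1/I(0)) + ((-5 - 1*3) + 7)*1 = -45*√26/4 + ((-5 - 1*3) + 7)*1 = -45*√26/4 + ((-5 - 3) + 7)*1 = -45*√26/4 + (-8 + 7)*1 = -45*√26/4 - 1*1 = -45*√26/4 - 1 = -1 - 45*√26/4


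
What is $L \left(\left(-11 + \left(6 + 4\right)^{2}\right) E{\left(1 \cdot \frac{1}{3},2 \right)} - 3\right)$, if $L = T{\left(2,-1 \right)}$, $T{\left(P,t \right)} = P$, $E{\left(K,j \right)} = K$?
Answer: $\frac{160}{3} \approx 53.333$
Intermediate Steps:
$L = 2$
$L \left(\left(-11 + \left(6 + 4\right)^{2}\right) E{\left(1 \cdot \frac{1}{3},2 \right)} - 3\right) = 2 \left(\left(-11 + \left(6 + 4\right)^{2}\right) 1 \cdot \frac{1}{3} - 3\right) = 2 \left(\left(-11 + 10^{2}\right) 1 \cdot \frac{1}{3} - 3\right) = 2 \left(\left(-11 + 100\right) \frac{1}{3} - 3\right) = 2 \left(89 \cdot \frac{1}{3} - 3\right) = 2 \left(\frac{89}{3} - 3\right) = 2 \cdot \frac{80}{3} = \frac{160}{3}$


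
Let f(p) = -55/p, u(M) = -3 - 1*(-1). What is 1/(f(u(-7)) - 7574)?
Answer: -2/15093 ≈ -0.00013251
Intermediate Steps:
u(M) = -2 (u(M) = -3 + 1 = -2)
1/(f(u(-7)) - 7574) = 1/(-55/(-2) - 7574) = 1/(-55*(-½) - 7574) = 1/(55/2 - 7574) = 1/(-15093/2) = -2/15093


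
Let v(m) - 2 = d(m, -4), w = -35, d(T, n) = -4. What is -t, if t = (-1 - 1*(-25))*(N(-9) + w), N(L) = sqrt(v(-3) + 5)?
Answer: 840 - 24*sqrt(3) ≈ 798.43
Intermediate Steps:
v(m) = -2 (v(m) = 2 - 4 = -2)
N(L) = sqrt(3) (N(L) = sqrt(-2 + 5) = sqrt(3))
t = -840 + 24*sqrt(3) (t = (-1 - 1*(-25))*(sqrt(3) - 35) = (-1 + 25)*(-35 + sqrt(3)) = 24*(-35 + sqrt(3)) = -840 + 24*sqrt(3) ≈ -798.43)
-t = -(-840 + 24*sqrt(3)) = 840 - 24*sqrt(3)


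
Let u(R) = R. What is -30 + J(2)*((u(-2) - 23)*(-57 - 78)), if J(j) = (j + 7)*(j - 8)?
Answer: -182280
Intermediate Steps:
J(j) = (-8 + j)*(7 + j) (J(j) = (7 + j)*(-8 + j) = (-8 + j)*(7 + j))
-30 + J(2)*((u(-2) - 23)*(-57 - 78)) = -30 + (-56 + 2**2 - 1*2)*((-2 - 23)*(-57 - 78)) = -30 + (-56 + 4 - 2)*(-25*(-135)) = -30 - 54*3375 = -30 - 182250 = -182280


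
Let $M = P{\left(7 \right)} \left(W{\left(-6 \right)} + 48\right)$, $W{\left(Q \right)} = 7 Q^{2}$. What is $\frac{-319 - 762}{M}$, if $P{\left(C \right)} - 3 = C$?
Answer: $- \frac{1081}{3000} \approx -0.36033$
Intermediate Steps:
$P{\left(C \right)} = 3 + C$
$M = 3000$ ($M = \left(3 + 7\right) \left(7 \left(-6\right)^{2} + 48\right) = 10 \left(7 \cdot 36 + 48\right) = 10 \left(252 + 48\right) = 10 \cdot 300 = 3000$)
$\frac{-319 - 762}{M} = \frac{-319 - 762}{3000} = \left(-1081\right) \frac{1}{3000} = - \frac{1081}{3000}$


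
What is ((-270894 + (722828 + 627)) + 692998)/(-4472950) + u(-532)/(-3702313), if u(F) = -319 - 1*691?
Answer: -4236700298467/16560260933350 ≈ -0.25584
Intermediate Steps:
u(F) = -1010 (u(F) = -319 - 691 = -1010)
((-270894 + (722828 + 627)) + 692998)/(-4472950) + u(-532)/(-3702313) = ((-270894 + (722828 + 627)) + 692998)/(-4472950) - 1010/(-3702313) = ((-270894 + 723455) + 692998)*(-1/4472950) - 1010*(-1/3702313) = (452561 + 692998)*(-1/4472950) + 1010/3702313 = 1145559*(-1/4472950) + 1010/3702313 = -1145559/4472950 + 1010/3702313 = -4236700298467/16560260933350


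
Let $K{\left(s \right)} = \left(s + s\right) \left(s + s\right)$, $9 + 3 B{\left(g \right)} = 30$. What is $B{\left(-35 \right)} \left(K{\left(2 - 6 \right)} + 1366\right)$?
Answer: $10010$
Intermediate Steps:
$B{\left(g \right)} = 7$ ($B{\left(g \right)} = -3 + \frac{1}{3} \cdot 30 = -3 + 10 = 7$)
$K{\left(s \right)} = 4 s^{2}$ ($K{\left(s \right)} = 2 s 2 s = 4 s^{2}$)
$B{\left(-35 \right)} \left(K{\left(2 - 6 \right)} + 1366\right) = 7 \left(4 \left(2 - 6\right)^{2} + 1366\right) = 7 \left(4 \left(-4\right)^{2} + 1366\right) = 7 \left(4 \cdot 16 + 1366\right) = 7 \left(64 + 1366\right) = 7 \cdot 1430 = 10010$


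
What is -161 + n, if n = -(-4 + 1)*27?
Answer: -80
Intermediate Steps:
n = 81 (n = -1*(-3)*27 = 3*27 = 81)
-161 + n = -161 + 81 = -80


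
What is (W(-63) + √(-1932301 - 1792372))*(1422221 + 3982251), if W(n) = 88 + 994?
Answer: 5847638704 + 5404472*I*√3724673 ≈ 5.8476e+9 + 1.043e+10*I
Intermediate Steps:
W(n) = 1082
(W(-63) + √(-1932301 - 1792372))*(1422221 + 3982251) = (1082 + √(-1932301 - 1792372))*(1422221 + 3982251) = (1082 + √(-3724673))*5404472 = (1082 + I*√3724673)*5404472 = 5847638704 + 5404472*I*√3724673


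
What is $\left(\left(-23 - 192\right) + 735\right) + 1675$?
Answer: $2195$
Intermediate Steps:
$\left(\left(-23 - 192\right) + 735\right) + 1675 = \left(-215 + 735\right) + 1675 = 520 + 1675 = 2195$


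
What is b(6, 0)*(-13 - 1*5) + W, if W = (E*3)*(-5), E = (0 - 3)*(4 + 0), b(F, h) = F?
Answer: 72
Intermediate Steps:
E = -12 (E = -3*4 = -12)
W = 180 (W = -12*3*(-5) = -36*(-5) = 180)
b(6, 0)*(-13 - 1*5) + W = 6*(-13 - 1*5) + 180 = 6*(-13 - 5) + 180 = 6*(-18) + 180 = -108 + 180 = 72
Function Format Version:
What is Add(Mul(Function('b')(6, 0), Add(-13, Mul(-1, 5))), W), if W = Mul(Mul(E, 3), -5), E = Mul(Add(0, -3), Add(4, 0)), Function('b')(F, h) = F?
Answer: 72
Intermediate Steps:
E = -12 (E = Mul(-3, 4) = -12)
W = 180 (W = Mul(Mul(-12, 3), -5) = Mul(-36, -5) = 180)
Add(Mul(Function('b')(6, 0), Add(-13, Mul(-1, 5))), W) = Add(Mul(6, Add(-13, Mul(-1, 5))), 180) = Add(Mul(6, Add(-13, -5)), 180) = Add(Mul(6, -18), 180) = Add(-108, 180) = 72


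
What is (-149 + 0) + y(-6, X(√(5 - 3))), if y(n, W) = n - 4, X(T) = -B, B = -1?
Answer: -159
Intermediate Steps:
X(T) = 1 (X(T) = -1*(-1) = 1)
y(n, W) = -4 + n
(-149 + 0) + y(-6, X(√(5 - 3))) = (-149 + 0) + (-4 - 6) = -149 - 10 = -159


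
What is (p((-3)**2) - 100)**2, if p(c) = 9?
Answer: 8281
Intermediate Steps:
(p((-3)**2) - 100)**2 = (9 - 100)**2 = (-91)**2 = 8281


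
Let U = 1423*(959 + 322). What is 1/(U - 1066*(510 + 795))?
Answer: 1/431733 ≈ 2.3162e-6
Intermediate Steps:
U = 1822863 (U = 1423*1281 = 1822863)
1/(U - 1066*(510 + 795)) = 1/(1822863 - 1066*(510 + 795)) = 1/(1822863 - 1066*1305) = 1/(1822863 - 1391130) = 1/431733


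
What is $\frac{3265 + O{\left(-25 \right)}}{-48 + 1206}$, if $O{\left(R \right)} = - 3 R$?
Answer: $\frac{1670}{579} \approx 2.8843$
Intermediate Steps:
$\frac{3265 + O{\left(-25 \right)}}{-48 + 1206} = \frac{3265 - -75}{-48 + 1206} = \frac{3265 + 75}{1158} = 3340 \cdot \frac{1}{1158} = \frac{1670}{579}$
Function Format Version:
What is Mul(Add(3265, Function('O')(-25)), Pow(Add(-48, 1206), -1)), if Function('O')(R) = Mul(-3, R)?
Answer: Rational(1670, 579) ≈ 2.8843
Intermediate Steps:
Mul(Add(3265, Function('O')(-25)), Pow(Add(-48, 1206), -1)) = Mul(Add(3265, Mul(-3, -25)), Pow(Add(-48, 1206), -1)) = Mul(Add(3265, 75), Pow(1158, -1)) = Mul(3340, Rational(1, 1158)) = Rational(1670, 579)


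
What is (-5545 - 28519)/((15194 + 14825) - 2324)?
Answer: -34064/27695 ≈ -1.2300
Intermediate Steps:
(-5545 - 28519)/((15194 + 14825) - 2324) = -34064/(30019 - 2324) = -34064/27695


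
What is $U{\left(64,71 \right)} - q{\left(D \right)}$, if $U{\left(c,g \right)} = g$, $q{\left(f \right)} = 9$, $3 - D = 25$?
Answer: $62$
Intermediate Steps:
$D = -22$ ($D = 3 - 25 = -22$)
$U{\left(64,71 \right)} - q{\left(D \right)} = 71 - 9 = 62$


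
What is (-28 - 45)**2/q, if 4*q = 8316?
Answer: 5329/2079 ≈ 2.5633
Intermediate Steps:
q = 2079 (q = (1/4)*8316 = 2079)
(-28 - 45)**2/q = (-28 - 45)**2/2079 = (-73)**2*(1/2079) = 5329*(1/2079) = 5329/2079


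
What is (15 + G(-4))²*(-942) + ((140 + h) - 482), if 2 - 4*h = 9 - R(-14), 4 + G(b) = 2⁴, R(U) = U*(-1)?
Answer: -2748233/4 ≈ -6.8706e+5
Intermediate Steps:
R(U) = -U
G(b) = 12 (G(b) = -4 + 2⁴ = -4 + 16 = 12)
h = 7/4 (h = ½ - (9 - (-1)*(-14))/4 = ½ - (9 - 1*14)/4 = ½ - (9 - 14)/4 = ½ - ¼*(-5) = ½ + 5/4 = 7/4 ≈ 1.7500)
(15 + G(-4))²*(-942) + ((140 + h) - 482) = (15 + 12)²*(-942) + ((140 + 7/4) - 482) = 27²*(-942) + (567/4 - 482) = 729*(-942) - 1361/4 = -686718 - 1361/4 = -2748233/4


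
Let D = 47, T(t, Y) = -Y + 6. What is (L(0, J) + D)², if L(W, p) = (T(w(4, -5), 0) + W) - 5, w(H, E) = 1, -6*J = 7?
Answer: 2304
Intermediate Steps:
J = -7/6 (J = -⅙*7 = -7/6 ≈ -1.1667)
T(t, Y) = 6 - Y
L(W, p) = 1 + W (L(W, p) = ((6 - 1*0) + W) - 5 = ((6 + 0) + W) - 5 = (6 + W) - 5 = 1 + W)
(L(0, J) + D)² = ((1 + 0) + 47)² = (1 + 47)² = 48² = 2304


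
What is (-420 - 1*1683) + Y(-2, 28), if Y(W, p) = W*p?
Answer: -2159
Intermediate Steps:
(-420 - 1*1683) + Y(-2, 28) = (-420 - 1*1683) - 2*28 = (-420 - 1683) - 56 = -2103 - 56 = -2159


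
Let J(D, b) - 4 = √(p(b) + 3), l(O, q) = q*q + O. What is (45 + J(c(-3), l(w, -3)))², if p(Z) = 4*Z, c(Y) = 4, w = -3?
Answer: 2428 + 294*√3 ≈ 2937.2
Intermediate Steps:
l(O, q) = O + q² (l(O, q) = q² + O = O + q²)
J(D, b) = 4 + √(3 + 4*b) (J(D, b) = 4 + √(4*b + 3) = 4 + √(3 + 4*b))
(45 + J(c(-3), l(w, -3)))² = (45 + (4 + √(3 + 4*(-3 + (-3)²))))² = (45 + (4 + √(3 + 4*(-3 + 9))))² = (45 + (4 + √(3 + 4*6)))² = (45 + (4 + √(3 + 24)))² = (45 + (4 + √27))² = (45 + (4 + 3*√3))² = (49 + 3*√3)²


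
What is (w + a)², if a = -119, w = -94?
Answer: 45369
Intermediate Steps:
(w + a)² = (-94 - 119)² = (-213)² = 45369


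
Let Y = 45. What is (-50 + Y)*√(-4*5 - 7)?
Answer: -15*I*√3 ≈ -25.981*I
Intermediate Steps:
(-50 + Y)*√(-4*5 - 7) = (-50 + 45)*√(-4*5 - 7) = -5*√(-20 - 7) = -15*I*√3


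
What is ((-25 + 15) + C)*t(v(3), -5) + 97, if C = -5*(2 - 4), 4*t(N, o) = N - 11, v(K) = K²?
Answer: 97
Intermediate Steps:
t(N, o) = -11/4 + N/4 (t(N, o) = (N - 11)/4 = (-11 + N)/4 = -11/4 + N/4)
C = 10 (C = -5*(-2) = 10)
((-25 + 15) + C)*t(v(3), -5) + 97 = ((-25 + 15) + 10)*(-11/4 + (¼)*3²) + 97 = (-10 + 10)*(-11/4 + (¼)*9) + 97 = 0*(-11/4 + 9/4) + 97 = 0*(-½) + 97 = 0 + 97 = 97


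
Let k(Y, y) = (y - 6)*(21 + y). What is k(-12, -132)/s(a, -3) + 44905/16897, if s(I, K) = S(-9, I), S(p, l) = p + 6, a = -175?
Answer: -86231177/16897 ≈ -5103.3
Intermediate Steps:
S(p, l) = 6 + p
s(I, K) = -3 (s(I, K) = 6 - 9 = -3)
k(Y, y) = (-6 + y)*(21 + y)
k(-12, -132)/s(a, -3) + 44905/16897 = (-126 + (-132)² + 15*(-132))/(-3) + 44905/16897 = (-126 + 17424 - 1980)*(-⅓) + 44905*(1/16897) = 15318*(-⅓) + 44905/16897 = -5106 + 44905/16897 = -86231177/16897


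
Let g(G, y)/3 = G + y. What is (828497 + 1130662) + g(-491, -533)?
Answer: 1956087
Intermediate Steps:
g(G, y) = 3*G + 3*y (g(G, y) = 3*(G + y) = 3*G + 3*y)
(828497 + 1130662) + g(-491, -533) = (828497 + 1130662) + (3*(-491) + 3*(-533)) = 1959159 + (-1473 - 1599) = 1959159 - 3072 = 1956087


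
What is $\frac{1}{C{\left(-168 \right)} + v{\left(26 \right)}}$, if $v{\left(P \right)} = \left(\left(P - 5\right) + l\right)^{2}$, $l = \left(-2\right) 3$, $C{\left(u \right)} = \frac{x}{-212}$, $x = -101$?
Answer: $\frac{212}{47801} \approx 0.0044351$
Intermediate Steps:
$C{\left(u \right)} = \frac{101}{212}$ ($C{\left(u \right)} = - \frac{101}{-212} = \left(-101\right) \left(- \frac{1}{212}\right) = \frac{101}{212}$)
$l = -6$
$v{\left(P \right)} = \left(-11 + P\right)^{2}$ ($v{\left(P \right)} = \left(\left(P - 5\right) - 6\right)^{2} = \left(\left(-5 + P\right) - 6\right)^{2} = \left(-11 + P\right)^{2}$)
$\frac{1}{C{\left(-168 \right)} + v{\left(26 \right)}} = \frac{1}{\frac{101}{212} + \left(-11 + 26\right)^{2}} = \frac{1}{\frac{101}{212} + 15^{2}} = \frac{1}{\frac{101}{212} + 225} = \frac{1}{\frac{47801}{212}} = \frac{212}{47801}$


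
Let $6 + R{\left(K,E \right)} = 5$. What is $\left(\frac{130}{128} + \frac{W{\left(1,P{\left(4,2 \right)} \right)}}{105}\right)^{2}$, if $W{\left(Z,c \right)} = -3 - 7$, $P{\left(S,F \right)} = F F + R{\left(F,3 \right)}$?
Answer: $\frac{1530169}{1806336} \approx 0.84711$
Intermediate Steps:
$R{\left(K,E \right)} = -1$ ($R{\left(K,E \right)} = -6 + 5 = -1$)
$P{\left(S,F \right)} = -1 + F^{2}$ ($P{\left(S,F \right)} = F F - 1 = F^{2} - 1 = -1 + F^{2}$)
$W{\left(Z,c \right)} = -10$ ($W{\left(Z,c \right)} = -3 - 7 = -10$)
$\left(\frac{130}{128} + \frac{W{\left(1,P{\left(4,2 \right)} \right)}}{105}\right)^{2} = \left(\frac{130}{128} - \frac{10}{105}\right)^{2} = \left(130 \cdot \frac{1}{128} - \frac{2}{21}\right)^{2} = \left(\frac{65}{64} - \frac{2}{21}\right)^{2} = \left(\frac{1237}{1344}\right)^{2} = \frac{1530169}{1806336}$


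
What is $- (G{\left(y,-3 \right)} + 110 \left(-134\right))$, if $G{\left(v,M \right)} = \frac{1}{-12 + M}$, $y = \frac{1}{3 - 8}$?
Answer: $\frac{221101}{15} \approx 14740.0$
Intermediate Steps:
$y = - \frac{1}{5}$ ($y = \frac{1}{-5} = - \frac{1}{5} \approx -0.2$)
$- (G{\left(y,-3 \right)} + 110 \left(-134\right)) = - (\frac{1}{-12 - 3} + 110 \left(-134\right)) = - (\frac{1}{-15} - 14740) = - (- \frac{1}{15} - 14740) = \left(-1\right) \left(- \frac{221101}{15}\right) = \frac{221101}{15}$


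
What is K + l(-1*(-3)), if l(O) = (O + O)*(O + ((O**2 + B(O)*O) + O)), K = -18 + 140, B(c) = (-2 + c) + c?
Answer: 284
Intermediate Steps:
B(c) = -2 + 2*c
K = 122
l(O) = 2*O*(O**2 + 2*O + O*(-2 + 2*O)) (l(O) = (O + O)*(O + ((O**2 + (-2 + 2*O)*O) + O)) = (2*O)*(O + ((O**2 + O*(-2 + 2*O)) + O)) = (2*O)*(O + (O + O**2 + O*(-2 + 2*O))) = (2*O)*(O**2 + 2*O + O*(-2 + 2*O)) = 2*O*(O**2 + 2*O + O*(-2 + 2*O)))
K + l(-1*(-3)) = 122 + 6*(-1*(-3))**3 = 122 + 6*3**3 = 122 + 6*27 = 122 + 162 = 284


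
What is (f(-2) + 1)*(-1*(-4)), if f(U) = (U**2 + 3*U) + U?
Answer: -12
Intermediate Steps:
f(U) = U**2 + 4*U
(f(-2) + 1)*(-1*(-4)) = (-2*(4 - 2) + 1)*(-1*(-4)) = (-2*2 + 1)*4 = (-4 + 1)*4 = -3*4 = -12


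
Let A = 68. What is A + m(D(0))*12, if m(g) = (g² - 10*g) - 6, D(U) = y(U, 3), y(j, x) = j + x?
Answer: -256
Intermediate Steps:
D(U) = 3 + U (D(U) = U + 3 = 3 + U)
m(g) = -6 + g² - 10*g
A + m(D(0))*12 = 68 + (-6 + (3 + 0)² - 10*(3 + 0))*12 = 68 + (-6 + 3² - 10*3)*12 = 68 + (-6 + 9 - 30)*12 = 68 - 27*12 = 68 - 324 = -256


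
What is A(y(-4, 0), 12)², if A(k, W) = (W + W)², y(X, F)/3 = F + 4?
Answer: 331776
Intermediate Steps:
y(X, F) = 12 + 3*F (y(X, F) = 3*(F + 4) = 3*(4 + F) = 12 + 3*F)
A(k, W) = 4*W² (A(k, W) = (2*W)² = 4*W²)
A(y(-4, 0), 12)² = (4*12²)² = (4*144)² = 576² = 331776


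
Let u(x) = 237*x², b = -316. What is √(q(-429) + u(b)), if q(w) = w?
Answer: √23665443 ≈ 4864.7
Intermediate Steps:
√(q(-429) + u(b)) = √(-429 + 237*(-316)²) = √(-429 + 237*99856) = √(-429 + 23665872) = √23665443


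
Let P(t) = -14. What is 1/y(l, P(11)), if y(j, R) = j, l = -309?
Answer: -1/309 ≈ -0.0032362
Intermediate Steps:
1/y(l, P(11)) = 1/(-309) = -1/309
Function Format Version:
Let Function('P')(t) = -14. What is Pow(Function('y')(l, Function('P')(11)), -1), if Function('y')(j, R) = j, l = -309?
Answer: Rational(-1, 309) ≈ -0.0032362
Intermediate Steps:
Pow(Function('y')(l, Function('P')(11)), -1) = Pow(-309, -1) = Rational(-1, 309)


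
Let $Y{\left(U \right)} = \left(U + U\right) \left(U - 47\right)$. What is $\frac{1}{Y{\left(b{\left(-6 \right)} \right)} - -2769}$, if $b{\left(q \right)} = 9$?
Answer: $\frac{1}{2085} \approx 0.00047962$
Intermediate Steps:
$Y{\left(U \right)} = 2 U \left(-47 + U\right)$
$\frac{1}{Y{\left(b{\left(-6 \right)} \right)} - -2769} = \frac{1}{2 \cdot 9 \left(-47 + 9\right) - -2769} = \frac{1}{2 \cdot 9 \left(-38\right) + \left(-421 + 3190\right)} = \frac{1}{-684 + 2769} = \frac{1}{2085}$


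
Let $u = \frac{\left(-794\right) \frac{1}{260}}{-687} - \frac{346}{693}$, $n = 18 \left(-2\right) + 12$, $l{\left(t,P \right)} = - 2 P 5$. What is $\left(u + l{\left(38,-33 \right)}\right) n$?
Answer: $- \frac{27191570348}{3438435} \approx -7908.1$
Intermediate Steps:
$l{\left(t,P \right)} = - 10 P$
$n = -24$ ($n = -36 + 12 = -24$)
$u = - \frac{10208713}{20630610}$ ($u = \left(-794\right) \frac{1}{260} \left(- \frac{1}{687}\right) - \frac{346}{693} = \left(- \frac{397}{130}\right) \left(- \frac{1}{687}\right) - \frac{346}{693} = \frac{397}{89310} - \frac{346}{693} = - \frac{10208713}{20630610} \approx -0.49483$)
$\left(u + l{\left(38,-33 \right)}\right) n = \left(- \frac{10208713}{20630610} - -330\right) \left(-24\right) = \left(- \frac{10208713}{20630610} + 330\right) \left(-24\right) = \frac{6797892587}{20630610} \left(-24\right) = - \frac{27191570348}{3438435}$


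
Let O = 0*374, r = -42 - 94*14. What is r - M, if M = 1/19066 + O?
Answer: -25891629/19066 ≈ -1358.0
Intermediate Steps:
r = -1358 (r = -42 - 1316 = -1358)
O = 0
M = 1/19066 (M = 1/19066 + 0 = 1/19066 ≈ 5.2449e-5)
r - M = -1358 - 1*1/19066 = -1358 - 1/19066 = -25891629/19066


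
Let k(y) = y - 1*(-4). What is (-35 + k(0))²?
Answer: 961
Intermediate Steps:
k(y) = 4 + y (k(y) = y + 4 = 4 + y)
(-35 + k(0))² = (-35 + (4 + 0))² = (-35 + 4)² = (-31)² = 961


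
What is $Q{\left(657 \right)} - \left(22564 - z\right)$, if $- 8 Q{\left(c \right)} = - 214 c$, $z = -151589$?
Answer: $- \frac{626313}{4} \approx -1.5658 \cdot 10^{5}$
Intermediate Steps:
$Q{\left(c \right)} = \frac{107 c}{4}$ ($Q{\left(c \right)} = - \frac{\left(-214\right) c}{8} = \frac{107 c}{4}$)
$Q{\left(657 \right)} - \left(22564 - z\right) = \frac{107}{4} \cdot 657 - \left(22564 - -151589\right) = \frac{70299}{4} - \left(22564 + 151589\right) = \frac{70299}{4} - 174153 = - \frac{626313}{4}$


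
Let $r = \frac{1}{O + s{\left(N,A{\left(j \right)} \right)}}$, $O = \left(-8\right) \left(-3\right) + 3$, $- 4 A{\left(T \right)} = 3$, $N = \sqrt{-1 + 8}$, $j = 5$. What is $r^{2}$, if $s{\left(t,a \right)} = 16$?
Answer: $\frac{1}{1849} \approx 0.00054083$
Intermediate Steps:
$N = \sqrt{7} \approx 2.6458$
$A{\left(T \right)} = - \frac{3}{4}$ ($A{\left(T \right)} = \left(- \frac{1}{4}\right) 3 = - \frac{3}{4}$)
$O = 27$ ($O = 24 + 3 = 27$)
$r = \frac{1}{43}$ ($r = \frac{1}{27 + 16} = \frac{1}{43} \approx 0.023256$)
$r^{2} = \left(\frac{1}{43}\right)^{2} = \frac{1}{1849}$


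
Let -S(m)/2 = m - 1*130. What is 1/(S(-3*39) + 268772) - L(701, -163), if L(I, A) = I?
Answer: -188755465/269266 ≈ -701.00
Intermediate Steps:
S(m) = 260 - 2*m (S(m) = -2*(m - 1*130) = -2*(m - 130) = -2*(-130 + m) = 260 - 2*m)
1/(S(-3*39) + 268772) - L(701, -163) = 1/((260 - (-6)*39) + 268772) - 1*701 = 1/((260 - 2*(-117)) + 268772) - 701 = 1/((260 + 234) + 268772) - 701 = 1/(494 + 268772) - 701 = 1/269266 - 701 = -188755465/269266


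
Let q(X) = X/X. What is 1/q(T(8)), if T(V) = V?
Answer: 1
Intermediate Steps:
q(X) = 1
1/q(T(8)) = 1/1 = 1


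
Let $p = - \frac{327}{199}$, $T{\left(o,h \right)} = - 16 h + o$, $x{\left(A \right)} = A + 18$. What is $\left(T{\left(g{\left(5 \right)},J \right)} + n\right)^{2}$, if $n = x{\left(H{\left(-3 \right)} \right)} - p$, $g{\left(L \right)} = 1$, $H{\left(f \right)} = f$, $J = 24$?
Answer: $\frac{5315139025}{39601} \approx 1.3422 \cdot 10^{5}$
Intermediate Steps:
$x{\left(A \right)} = 18 + A$
$T{\left(o,h \right)} = o - 16 h$
$p = - \frac{327}{199}$ ($p = \left(-327\right) \frac{1}{199} = - \frac{327}{199} \approx -1.6432$)
$n = \frac{3312}{199}$ ($n = \left(18 - 3\right) - - \frac{327}{199} = 15 + \frac{327}{199} = \frac{3312}{199} \approx 16.643$)
$\left(T{\left(g{\left(5 \right)},J \right)} + n\right)^{2} = \left(\left(1 - 384\right) + \frac{3312}{199}\right)^{2} = \left(-383 + \frac{3312}{199}\right)^{2} = \left(- \frac{72905}{199}\right)^{2} = \frac{5315139025}{39601}$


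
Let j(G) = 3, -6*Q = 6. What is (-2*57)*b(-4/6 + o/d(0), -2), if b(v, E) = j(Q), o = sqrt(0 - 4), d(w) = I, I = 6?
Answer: -342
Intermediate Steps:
d(w) = 6
o = 2*I (o = sqrt(-4) = 2*I ≈ 2.0*I)
Q = -1 (Q = -1/6*6 = -1)
b(v, E) = 3
(-2*57)*b(-4/6 + o/d(0), -2) = -2*57*3 = -114*3 = -342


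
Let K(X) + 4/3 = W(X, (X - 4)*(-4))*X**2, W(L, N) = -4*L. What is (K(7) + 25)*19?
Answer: -76855/3 ≈ -25618.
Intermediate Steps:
K(X) = -4/3 - 4*X**3 (K(X) = -4/3 + (-4*X)*X**2 = -4/3 - 4*X**3)
(K(7) + 25)*19 = ((-4/3 - 4*7**3) + 25)*19 = ((-4/3 - 4*343) + 25)*19 = ((-4/3 - 1372) + 25)*19 = (-4120/3 + 25)*19 = -4045/3*19 = -76855/3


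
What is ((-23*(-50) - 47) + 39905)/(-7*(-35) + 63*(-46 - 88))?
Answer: -41008/8197 ≈ -5.0028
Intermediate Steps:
((-23*(-50) - 47) + 39905)/(-7*(-35) + 63*(-46 - 88)) = ((1150 - 47) + 39905)/(245 + 63*(-134)) = (1103 + 39905)/(245 - 8442) = 41008/(-8197) = 41008*(-1/8197) = -41008/8197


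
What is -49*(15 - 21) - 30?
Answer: 264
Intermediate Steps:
-49*(15 - 21) - 30 = -49*(-6) - 30 = 294 - 30 = 264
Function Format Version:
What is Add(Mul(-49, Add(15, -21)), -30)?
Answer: 264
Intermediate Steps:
Add(Mul(-49, Add(15, -21)), -30) = Add(Mul(-49, -6), -30) = Add(294, -30) = 264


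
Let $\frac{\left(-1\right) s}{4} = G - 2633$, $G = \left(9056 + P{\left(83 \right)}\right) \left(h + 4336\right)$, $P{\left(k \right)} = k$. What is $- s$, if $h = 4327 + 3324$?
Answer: $438186240$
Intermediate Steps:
$h = 7651$
$G = 109549193$ ($G = \left(9056 + 83\right) \left(7651 + 4336\right) = 9139 \cdot 11987 = 109549193$)
$s = -438186240$ ($s = - 4 \left(109549193 - 2633\right) = \left(-4\right) 109546560 = -438186240$)
$- s = \left(-1\right) \left(-438186240\right) = 438186240$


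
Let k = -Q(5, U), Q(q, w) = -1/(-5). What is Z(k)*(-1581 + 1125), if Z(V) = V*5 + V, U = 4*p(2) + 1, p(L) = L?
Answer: 2736/5 ≈ 547.20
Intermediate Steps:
U = 9 (U = 4*2 + 1 = 8 + 1 = 9)
Q(q, w) = 1/5 (Q(q, w) = -1*(-1/5) = 1/5)
k = -1/5 (k = -1*1/5 = -1/5 ≈ -0.20000)
Z(V) = 6*V (Z(V) = 5*V + V = 6*V)
Z(k)*(-1581 + 1125) = (6*(-1/5))*(-1581 + 1125) = -6/5*(-456) = 2736/5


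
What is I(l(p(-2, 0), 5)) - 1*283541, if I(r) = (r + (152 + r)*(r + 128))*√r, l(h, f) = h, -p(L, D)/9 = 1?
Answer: -283541 + 51024*I ≈ -2.8354e+5 + 51024.0*I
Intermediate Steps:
p(L, D) = -9 (p(L, D) = -9*1 = -9)
I(r) = √r*(r + (128 + r)*(152 + r)) (I(r) = (r + (152 + r)*(128 + r))*√r = (r + (128 + r)*(152 + r))*√r = √r*(r + (128 + r)*(152 + r)))
I(l(p(-2, 0), 5)) - 1*283541 = √(-9)*(19456 + (-9)² + 281*(-9)) - 1*283541 = (3*I)*(19456 + 81 - 2529) - 283541 = (3*I)*17008 - 283541 = 51024*I - 283541 = -283541 + 51024*I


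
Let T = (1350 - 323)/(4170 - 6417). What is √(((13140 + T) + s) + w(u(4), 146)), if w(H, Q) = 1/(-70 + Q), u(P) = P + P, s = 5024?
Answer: √132426291700479/85386 ≈ 134.77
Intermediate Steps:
u(P) = 2*P
T = -1027/2247 (T = 1027/(-2247) = 1027*(-1/2247) = -1027/2247 ≈ -0.45705)
√(((13140 + T) + s) + w(u(4), 146)) = √(((13140 - 1027/2247) + 5024) + 1/(-70 + 146)) = √((29524553/2247 + 5024) + 1/76) = √(40813481/2247 + 1/76) = √(3101826803/170772) = √132426291700479/85386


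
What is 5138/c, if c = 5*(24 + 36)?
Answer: 2569/150 ≈ 17.127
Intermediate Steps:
c = 300 (c = 5*60 = 300)
5138/c = 5138/300 = 5138*(1/300) = 2569/150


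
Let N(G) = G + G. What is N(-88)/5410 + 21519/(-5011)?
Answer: -58649863/13554755 ≈ -4.3269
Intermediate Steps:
N(G) = 2*G
N(-88)/5410 + 21519/(-5011) = (2*(-88))/5410 + 21519/(-5011) = -176*1/5410 + 21519*(-1/5011) = -88/2705 - 21519/5011 = -58649863/13554755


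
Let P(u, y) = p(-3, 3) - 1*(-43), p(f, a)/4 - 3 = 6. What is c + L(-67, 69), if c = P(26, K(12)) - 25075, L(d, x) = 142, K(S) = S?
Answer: -24854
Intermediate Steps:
p(f, a) = 36 (p(f, a) = 12 + 4*6 = 12 + 24 = 36)
P(u, y) = 79 (P(u, y) = 36 - 1*(-43) = 36 + 43 = 79)
c = -24996 (c = 79 - 25075 = -24996)
c + L(-67, 69) = -24996 + 142 = -24854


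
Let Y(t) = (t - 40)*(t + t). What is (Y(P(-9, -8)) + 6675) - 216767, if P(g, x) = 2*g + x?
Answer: -206660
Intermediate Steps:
P(g, x) = x + 2*g
Y(t) = 2*t*(-40 + t) (Y(t) = (-40 + t)*(2*t) = 2*t*(-40 + t))
(Y(P(-9, -8)) + 6675) - 216767 = (2*(-8 + 2*(-9))*(-40 + (-8 + 2*(-9))) + 6675) - 216767 = (2*(-8 - 18)*(-40 + (-8 - 18)) + 6675) - 216767 = (2*(-26)*(-40 - 26) + 6675) - 216767 = (2*(-26)*(-66) + 6675) - 216767 = (3432 + 6675) - 216767 = 10107 - 216767 = -206660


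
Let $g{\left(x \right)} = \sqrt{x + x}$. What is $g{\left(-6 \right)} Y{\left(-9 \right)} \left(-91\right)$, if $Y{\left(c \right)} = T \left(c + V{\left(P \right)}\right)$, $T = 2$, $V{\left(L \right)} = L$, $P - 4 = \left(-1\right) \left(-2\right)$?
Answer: $1092 i \sqrt{3} \approx 1891.4 i$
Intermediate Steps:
$P = 6$ ($P = 4 - -2 = 4 + 2 = 6$)
$g{\left(x \right)} = \sqrt{2} \sqrt{x}$ ($g{\left(x \right)} = \sqrt{2 x} = \sqrt{2} \sqrt{x}$)
$Y{\left(c \right)} = 12 + 2 c$ ($Y{\left(c \right)} = 2 \left(c + 6\right) = 2 \left(6 + c\right) = 12 + 2 c$)
$g{\left(-6 \right)} Y{\left(-9 \right)} \left(-91\right) = \sqrt{2} \sqrt{-6} \left(12 + 2 \left(-9\right)\right) \left(-91\right) = \sqrt{2} i \sqrt{6} \left(12 - 18\right) \left(-91\right) = 2 i \sqrt{3} \left(-6\right) \left(-91\right) = - 12 i \sqrt{3} \left(-91\right) = 1092 i \sqrt{3}$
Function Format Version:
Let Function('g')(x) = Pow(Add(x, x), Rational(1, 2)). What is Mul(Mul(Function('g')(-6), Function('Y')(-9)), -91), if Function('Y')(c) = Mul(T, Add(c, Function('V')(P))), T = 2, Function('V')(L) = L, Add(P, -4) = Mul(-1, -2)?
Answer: Mul(1092, I, Pow(3, Rational(1, 2))) ≈ Mul(1891.4, I)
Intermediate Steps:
P = 6 (P = Add(4, Mul(-1, -2)) = Add(4, 2) = 6)
Function('g')(x) = Mul(Pow(2, Rational(1, 2)), Pow(x, Rational(1, 2))) (Function('g')(x) = Pow(Mul(2, x), Rational(1, 2)) = Mul(Pow(2, Rational(1, 2)), Pow(x, Rational(1, 2))))
Function('Y')(c) = Add(12, Mul(2, c)) (Function('Y')(c) = Mul(2, Add(c, 6)) = Mul(2, Add(6, c)) = Add(12, Mul(2, c)))
Mul(Mul(Function('g')(-6), Function('Y')(-9)), -91) = Mul(Mul(Mul(Pow(2, Rational(1, 2)), Pow(-6, Rational(1, 2))), Add(12, Mul(2, -9))), -91) = Mul(Mul(Mul(Pow(2, Rational(1, 2)), Mul(I, Pow(6, Rational(1, 2)))), Add(12, -18)), -91) = Mul(Mul(Mul(2, I, Pow(3, Rational(1, 2))), -6), -91) = Mul(Mul(-12, I, Pow(3, Rational(1, 2))), -91) = Mul(1092, I, Pow(3, Rational(1, 2)))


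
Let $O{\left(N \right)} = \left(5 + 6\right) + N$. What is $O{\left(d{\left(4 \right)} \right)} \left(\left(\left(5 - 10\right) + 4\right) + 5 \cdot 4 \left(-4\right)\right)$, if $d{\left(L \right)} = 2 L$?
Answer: $-1539$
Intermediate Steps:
$O{\left(N \right)} = 11 + N$
$O{\left(d{\left(4 \right)} \right)} \left(\left(\left(5 - 10\right) + 4\right) + 5 \cdot 4 \left(-4\right)\right) = \left(11 + 2 \cdot 4\right) \left(\left(\left(5 - 10\right) + 4\right) + 5 \cdot 4 \left(-4\right)\right) = \left(11 + 8\right) \left(\left(-5 + 4\right) + 20 \left(-4\right)\right) = 19 \left(-1 - 80\right) = 19 \left(-81\right) = -1539$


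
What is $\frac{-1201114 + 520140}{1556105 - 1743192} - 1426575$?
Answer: $- \frac{266892956051}{187087} \approx -1.4266 \cdot 10^{6}$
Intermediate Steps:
$\frac{-1201114 + 520140}{1556105 - 1743192} - 1426575 = - \frac{680974}{-187087} - 1426575 = \left(-680974\right) \left(- \frac{1}{187087}\right) - 1426575 = \frac{680974}{187087} - 1426575 = - \frac{266892956051}{187087}$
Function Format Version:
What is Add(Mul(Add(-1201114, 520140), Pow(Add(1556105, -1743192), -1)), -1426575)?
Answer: Rational(-266892956051, 187087) ≈ -1.4266e+6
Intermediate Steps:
Add(Mul(Add(-1201114, 520140), Pow(Add(1556105, -1743192), -1)), -1426575) = Add(Mul(-680974, Pow(-187087, -1)), -1426575) = Add(Mul(-680974, Rational(-1, 187087)), -1426575) = Add(Rational(680974, 187087), -1426575) = Rational(-266892956051, 187087)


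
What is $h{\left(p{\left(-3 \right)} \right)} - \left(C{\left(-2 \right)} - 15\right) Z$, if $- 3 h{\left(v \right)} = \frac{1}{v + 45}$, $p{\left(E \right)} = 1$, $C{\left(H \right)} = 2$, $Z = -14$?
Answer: $- \frac{25117}{138} \approx -182.01$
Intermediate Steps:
$h{\left(v \right)} = - \frac{1}{3 \left(45 + v\right)}$ ($h{\left(v \right)} = - \frac{1}{3 \left(v + 45\right)} = - \frac{1}{3 \left(45 + v\right)}$)
$h{\left(p{\left(-3 \right)} \right)} - \left(C{\left(-2 \right)} - 15\right) Z = - \frac{1}{135 + 3 \cdot 1} - \left(2 - 15\right) \left(-14\right) = - \frac{1}{135 + 3} - \left(-13\right) \left(-14\right) = - \frac{1}{138} - 182 = - \frac{25117}{138}$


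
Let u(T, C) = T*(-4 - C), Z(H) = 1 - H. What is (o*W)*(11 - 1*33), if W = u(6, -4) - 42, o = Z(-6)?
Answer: 6468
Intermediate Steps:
o = 7 (o = 1 - 1*(-6) = 1 + 6 = 7)
W = -42 (W = -1*6*(4 - 4) - 42 = -1*6*0 - 42 = 0 - 42 = -42)
(o*W)*(11 - 1*33) = (7*(-42))*(11 - 1*33) = -294*(11 - 33) = -294*(-22) = 6468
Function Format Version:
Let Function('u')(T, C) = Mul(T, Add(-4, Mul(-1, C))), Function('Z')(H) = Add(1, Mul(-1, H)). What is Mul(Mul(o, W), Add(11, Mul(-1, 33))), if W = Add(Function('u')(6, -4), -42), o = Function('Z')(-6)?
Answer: 6468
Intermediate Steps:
o = 7 (o = Add(1, Mul(-1, -6)) = Add(1, 6) = 7)
W = -42 (W = Add(Mul(-1, 6, Add(4, -4)), -42) = Add(Mul(-1, 6, 0), -42) = Add(0, -42) = -42)
Mul(Mul(o, W), Add(11, Mul(-1, 33))) = Mul(Mul(7, -42), Add(11, Mul(-1, 33))) = Mul(-294, Add(11, -33)) = Mul(-294, -22) = 6468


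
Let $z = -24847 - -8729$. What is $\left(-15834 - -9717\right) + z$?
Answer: $-22235$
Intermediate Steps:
$z = -16118$ ($z = -24847 + 8729 = -16118$)
$\left(-15834 - -9717\right) + z = \left(-15834 - -9717\right) - 16118 = \left(-15834 + 9717\right) - 16118 = -6117 - 16118 = -22235$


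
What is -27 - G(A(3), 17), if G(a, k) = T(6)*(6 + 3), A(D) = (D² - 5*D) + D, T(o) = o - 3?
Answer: -54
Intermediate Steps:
T(o) = -3 + o
A(D) = D² - 4*D
G(a, k) = 27 (G(a, k) = (-3 + 6)*(6 + 3) = 3*9 = 27)
-27 - G(A(3), 17) = -27 - 1*27 = -27 - 27 = -54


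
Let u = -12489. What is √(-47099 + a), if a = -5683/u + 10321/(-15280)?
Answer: I*√107200244483149628955/47707980 ≈ 217.02*I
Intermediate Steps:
a = -42062729/190831920 (a = -5683/(-12489) + 10321/(-15280) = -5683*(-1/12489) + 10321*(-1/15280) = 5683/12489 - 10321/15280 = -42062729/190831920 ≈ -0.22042)
√(-47099 + a) = √(-47099 - 42062729/190831920) = √(-8988034662809/190831920) = I*√107200244483149628955/47707980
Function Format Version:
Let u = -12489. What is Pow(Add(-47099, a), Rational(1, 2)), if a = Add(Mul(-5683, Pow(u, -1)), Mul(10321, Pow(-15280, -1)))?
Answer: Mul(Rational(1, 47707980), I, Pow(107200244483149628955, Rational(1, 2))) ≈ Mul(217.02, I)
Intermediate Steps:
a = Rational(-42062729, 190831920) (a = Add(Mul(-5683, Pow(-12489, -1)), Mul(10321, Pow(-15280, -1))) = Add(Mul(-5683, Rational(-1, 12489)), Mul(10321, Rational(-1, 15280))) = Add(Rational(5683, 12489), Rational(-10321, 15280)) = Rational(-42062729, 190831920) ≈ -0.22042)
Pow(Add(-47099, a), Rational(1, 2)) = Pow(Add(-47099, Rational(-42062729, 190831920)), Rational(1, 2)) = Pow(Rational(-8988034662809, 190831920), Rational(1, 2)) = Mul(Rational(1, 47707980), I, Pow(107200244483149628955, Rational(1, 2)))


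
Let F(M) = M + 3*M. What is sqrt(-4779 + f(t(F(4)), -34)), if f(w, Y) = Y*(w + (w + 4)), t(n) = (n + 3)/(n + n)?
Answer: I*sqrt(79286)/4 ≈ 70.394*I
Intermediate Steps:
F(M) = 4*M
t(n) = (3 + n)/(2*n) (t(n) = (3 + n)/((2*n)) = (3 + n)*(1/(2*n)) = (3 + n)/(2*n))
f(w, Y) = Y*(4 + 2*w) (f(w, Y) = Y*(w + (4 + w)) = Y*(4 + 2*w))
sqrt(-4779 + f(t(F(4)), -34)) = sqrt(-4779 + 2*(-34)*(2 + (3 + 4*4)/(2*((4*4))))) = sqrt(-4779 + 2*(-34)*(2 + (1/2)*(3 + 16)/16)) = sqrt(-4779 + 2*(-34)*(2 + (1/2)*(1/16)*19)) = sqrt(-4779 + 2*(-34)*(2 + 19/32)) = sqrt(-4779 + 2*(-34)*(83/32)) = sqrt(-4779 - 1411/8) = sqrt(-39643/8) = I*sqrt(79286)/4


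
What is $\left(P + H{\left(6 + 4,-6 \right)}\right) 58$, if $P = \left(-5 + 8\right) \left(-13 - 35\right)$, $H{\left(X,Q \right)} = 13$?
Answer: $-7598$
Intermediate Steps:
$P = -144$ ($P = 3 \left(-48\right) = -144$)
$\left(P + H{\left(6 + 4,-6 \right)}\right) 58 = \left(-144 + 13\right) 58 = \left(-131\right) 58 = -7598$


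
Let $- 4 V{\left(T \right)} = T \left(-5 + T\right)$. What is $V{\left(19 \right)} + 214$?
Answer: $\frac{295}{2} \approx 147.5$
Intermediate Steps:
$V{\left(T \right)} = - \frac{T \left(-5 + T\right)}{4}$
$V{\left(19 \right)} + 214 = \frac{1}{4} \cdot 19 \left(5 - 19\right) + 214 = \frac{1}{4} \cdot 19 \left(-14\right) + 214 = - \frac{133}{2} + 214 = \frac{295}{2}$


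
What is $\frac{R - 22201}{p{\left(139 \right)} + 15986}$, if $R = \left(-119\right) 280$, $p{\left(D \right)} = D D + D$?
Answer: $- \frac{55521}{35446} \approx -1.5664$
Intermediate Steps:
$p{\left(D \right)} = D + D^{2}$ ($p{\left(D \right)} = D^{2} + D = D + D^{2}$)
$R = -33320$
$\frac{R - 22201}{p{\left(139 \right)} + 15986} = \frac{-33320 - 22201}{139 \left(1 + 139\right) + 15986} = - \frac{55521}{139 \cdot 140 + 15986} = - \frac{55521}{19460 + 15986} = - \frac{55521}{35446}$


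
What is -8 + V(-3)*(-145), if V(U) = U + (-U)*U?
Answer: 1732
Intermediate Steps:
V(U) = U - U**2
-8 + V(-3)*(-145) = -8 - 3*(1 - 1*(-3))*(-145) = -8 - 3*(1 + 3)*(-145) = -8 - 3*4*(-145) = -8 - 12*(-145) = -8 + 1740 = 1732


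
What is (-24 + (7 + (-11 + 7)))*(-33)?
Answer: 693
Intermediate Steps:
(-24 + (7 + (-11 + 7)))*(-33) = (-24 + (7 - 4))*(-33) = (-24 + 3)*(-33) = -21*(-33) = 693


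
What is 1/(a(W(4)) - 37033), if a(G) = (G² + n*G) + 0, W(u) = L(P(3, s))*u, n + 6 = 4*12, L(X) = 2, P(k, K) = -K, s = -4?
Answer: -1/36633 ≈ -2.7298e-5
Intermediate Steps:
n = 42 (n = -6 + 4*12 = -6 + 48 = 42)
W(u) = 2*u
a(G) = G² + 42*G (a(G) = (G² + 42*G) + 0 = G² + 42*G)
1/(a(W(4)) - 37033) = 1/((2*4)*(42 + 2*4) - 37033) = 1/(8*(42 + 8) - 37033) = 1/(8*50 - 37033) = 1/(400 - 37033) = 1/(-36633) = -1/36633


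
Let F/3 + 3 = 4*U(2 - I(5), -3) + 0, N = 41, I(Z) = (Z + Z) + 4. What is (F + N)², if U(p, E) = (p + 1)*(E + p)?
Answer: 4048144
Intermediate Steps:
I(Z) = 4 + 2*Z (I(Z) = 2*Z + 4 = 4 + 2*Z)
U(p, E) = (1 + p)*(E + p)
F = 1971 (F = -9 + 3*(4*(-3 + (2 - (4 + 2*5)) + (2 - (4 + 2*5))² - 3*(2 - (4 + 2*5))) + 0) = -9 + 3*(4*(-3 + (2 - (4 + 10)) + (2 - (4 + 10))² - 3*(2 - (4 + 10))) + 0) = -9 + 3*(4*(-3 + (2 - 1*14) + (2 - 1*14)² - 3*(2 - 1*14)) + 0) = -9 + 3*(4*(-3 + (2 - 14) + (2 - 14)² - 3*(2 - 14)) + 0) = -9 + 3*(4*(-3 - 12 + (-12)² - 3*(-12)) + 0) = -9 + 3*(4*(-3 - 12 + 144 + 36) + 0) = -9 + 3*(4*165 + 0) = -9 + 3*(660 + 0) = -9 + 3*660 = -9 + 1980 = 1971)
(F + N)² = (1971 + 41)² = 2012² = 4048144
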